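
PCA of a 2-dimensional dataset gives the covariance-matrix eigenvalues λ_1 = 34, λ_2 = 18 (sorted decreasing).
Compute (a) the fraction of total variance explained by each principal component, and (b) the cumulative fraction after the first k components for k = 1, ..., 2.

Step 1 — total variance = trace(Sigma) = Σ λ_i = 34 + 18 = 52.

Step 2 — fraction explained by component i = λ_i / Σ λ:
  PC1: 34/52 = 0.6538
  PC2: 18/52 = 0.3462

Step 3 — cumulative fraction after k components = (λ_1 + ... + λ_k) / Σ λ:
  k = 1: 34/52 = 0.6538
  k = 2: (34 + 18)/52 = 52/52 = 1

Summary (fraction, with percent):

explained: PC1 0.6538 (65.38%), PC2 0.3462 (34.62%);  cumulative: 0.6538, 1


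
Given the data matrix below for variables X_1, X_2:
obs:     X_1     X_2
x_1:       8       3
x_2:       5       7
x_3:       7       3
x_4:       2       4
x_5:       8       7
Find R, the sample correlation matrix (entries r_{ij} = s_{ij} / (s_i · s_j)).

Step 1 — column means:
  mean(X_1) = (8 + 5 + 7 + 2 + 8) / 5 = 30/5 = 6
  mean(X_2) = (3 + 7 + 3 + 4 + 7) / 5 = 24/5 = 4.8

Step 2 — sample variances and covariances s[i,j] = (1/(n-1)) · Σ_k (x_{k,i} - mean_i) · (x_{k,j} - mean_j), with n-1 = 4:
  s[X_1,X_1] = ((2)·(2) + (-1)·(-1) + (1)·(1) + (-4)·(-4) + (2)·(2)) / 4 = 26/4 = 6.5
  s[X_1,X_2] = ((2)·(-1.8) + (-1)·(2.2) + (1)·(-1.8) + (-4)·(-0.8) + (2)·(2.2)) / 4 = 0/4 = 0
  s[X_2,X_2] = ((-1.8)·(-1.8) + (2.2)·(2.2) + (-1.8)·(-1.8) + (-0.8)·(-0.8) + (2.2)·(2.2)) / 4 = 16.8/4 = 4.2
  Sample standard deviations s_i = √(s[i,i]):
  s(X_1) = √(6.5) = 2.5495
  s(X_2) = √(4.2) = 2.0494

Step 3 — r_{ij} = s_{ij} / (s_i · s_j):
  r[X_1,X_1] = 1 (diagonal).
  r[X_1,X_2] = 0 / (2.5495 · 2.0494) = 0 / 5.2249 = 0
  r[X_2,X_2] = 1 (diagonal).

R is symmetric with unit diagonal. Assembling:

R = [[1, 0],
 [0, 1]]


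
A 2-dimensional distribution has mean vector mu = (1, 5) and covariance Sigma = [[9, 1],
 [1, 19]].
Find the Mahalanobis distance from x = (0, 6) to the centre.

Step 1 — centre the observation: (x - mu) = (-1, 1).

Step 2 — invert Sigma. det(Sigma) = 9·19 - (1)² = 170.
  Sigma^{-1} = (1/det) · [[d, -b], [-b, a]] = [[0.1118, -0.0059],
 [-0.0059, 0.0529]].

Step 3 — form the quadratic (x - mu)^T · Sigma^{-1} · (x - mu):
  Sigma^{-1} · (x - mu) = (-0.1176, 0.0588).
  (x - mu)^T · [Sigma^{-1} · (x - mu)] = (-1)·(-0.1176) + (1)·(0.0588) = 0.1765.

Step 4 — take square root: d = √(0.1765) ≈ 0.4201.

d(x, mu) = √(0.1765) ≈ 0.4201


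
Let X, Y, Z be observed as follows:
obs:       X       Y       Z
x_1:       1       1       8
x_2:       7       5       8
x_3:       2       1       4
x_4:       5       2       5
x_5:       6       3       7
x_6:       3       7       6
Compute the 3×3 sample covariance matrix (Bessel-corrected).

Step 1 — column means:
  mean(X) = (1 + 7 + 2 + 5 + 6 + 3) / 6 = 24/6 = 4
  mean(Y) = (1 + 5 + 1 + 2 + 3 + 7) / 6 = 19/6 = 3.1667
  mean(Z) = (8 + 8 + 4 + 5 + 7 + 6) / 6 = 38/6 = 6.3333

Step 2 — sample covariance S[i,j] = (1/(n-1)) · Σ_k (x_{k,i} - mean_i) · (x_{k,j} - mean_j), with n-1 = 5.
  S[X,X] = ((-3)·(-3) + (3)·(3) + (-2)·(-2) + (1)·(1) + (2)·(2) + (-1)·(-1)) / 5 = 28/5 = 5.6
  S[X,Y] = ((-3)·(-2.1667) + (3)·(1.8333) + (-2)·(-2.1667) + (1)·(-1.1667) + (2)·(-0.1667) + (-1)·(3.8333)) / 5 = 11/5 = 2.2
  S[X,Z] = ((-3)·(1.6667) + (3)·(1.6667) + (-2)·(-2.3333) + (1)·(-1.3333) + (2)·(0.6667) + (-1)·(-0.3333)) / 5 = 5/5 = 1
  S[Y,Y] = ((-2.1667)·(-2.1667) + (1.8333)·(1.8333) + (-2.1667)·(-2.1667) + (-1.1667)·(-1.1667) + (-0.1667)·(-0.1667) + (3.8333)·(3.8333)) / 5 = 28.8333/5 = 5.7667
  S[Y,Z] = ((-2.1667)·(1.6667) + (1.8333)·(1.6667) + (-2.1667)·(-2.3333) + (-1.1667)·(-1.3333) + (-0.1667)·(0.6667) + (3.8333)·(-0.3333)) / 5 = 4.6667/5 = 0.9333
  S[Z,Z] = ((1.6667)·(1.6667) + (1.6667)·(1.6667) + (-2.3333)·(-2.3333) + (-1.3333)·(-1.3333) + (0.6667)·(0.6667) + (-0.3333)·(-0.3333)) / 5 = 13.3333/5 = 2.6667

S is symmetric (S[j,i] = S[i,j]). Assembling:

S = [[5.6, 2.2, 1],
 [2.2, 5.7667, 0.9333],
 [1, 0.9333, 2.6667]]


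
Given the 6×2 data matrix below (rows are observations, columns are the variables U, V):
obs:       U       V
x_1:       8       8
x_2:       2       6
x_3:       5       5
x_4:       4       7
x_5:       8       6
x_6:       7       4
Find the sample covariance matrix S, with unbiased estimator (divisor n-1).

Step 1 — column means:
  mean(U) = (8 + 2 + 5 + 4 + 8 + 7) / 6 = 34/6 = 5.6667
  mean(V) = (8 + 6 + 5 + 7 + 6 + 4) / 6 = 36/6 = 6

Step 2 — sample covariance S[i,j] = (1/(n-1)) · Σ_k (x_{k,i} - mean_i) · (x_{k,j} - mean_j), with n-1 = 5.
  S[U,U] = ((2.3333)·(2.3333) + (-3.6667)·(-3.6667) + (-0.6667)·(-0.6667) + (-1.6667)·(-1.6667) + (2.3333)·(2.3333) + (1.3333)·(1.3333)) / 5 = 29.3333/5 = 5.8667
  S[U,V] = ((2.3333)·(2) + (-3.6667)·(0) + (-0.6667)·(-1) + (-1.6667)·(1) + (2.3333)·(0) + (1.3333)·(-2)) / 5 = 1/5 = 0.2
  S[V,V] = ((2)·(2) + (0)·(0) + (-1)·(-1) + (1)·(1) + (0)·(0) + (-2)·(-2)) / 5 = 10/5 = 2

S is symmetric (S[j,i] = S[i,j]). Assembling:

S = [[5.8667, 0.2],
 [0.2, 2]]


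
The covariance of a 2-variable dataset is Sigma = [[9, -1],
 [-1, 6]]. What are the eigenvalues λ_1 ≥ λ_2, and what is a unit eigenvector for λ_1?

Step 1 — characteristic polynomial of 2×2 Sigma:
  det(Sigma - λI) = λ² - trace · λ + det = 0.
  trace = 9 + 6 = 15, det = 9·6 - (-1)² = 53.
Step 2 — discriminant:
  Δ = trace² - 4·det = 225 - 212 = 13.
Step 3 — eigenvalues:
  λ = (trace ± √Δ)/2 = (15 ± 3.6056)/2,
  λ_1 = 9.3028,  λ_2 = 5.6972.

Step 4 — unit eigenvector for λ_1: solve (Sigma - λ_1 I)v = 0. First row:
  (9 - 9.3028)·v_x + (-1)·v_y = 0, i.e. (-0.3028)·v_x + (-1)·v_y = 0,
  so v ∝ (b, λ_1 - a) = (-1, 0.3028); multiply by -1 so the first entry is positive: u = (1, -0.3028).
  ||u|| = √((1)² + (-0.3028)²) = √(1.0917) ≈ 1.0448,
  v_1 = u/||u|| ≈ (0.9571, -0.2898) (||v_1|| = 1).

λ_1 = 9.3028,  λ_2 = 5.6972;  v_1 ≈ (0.9571, -0.2898)


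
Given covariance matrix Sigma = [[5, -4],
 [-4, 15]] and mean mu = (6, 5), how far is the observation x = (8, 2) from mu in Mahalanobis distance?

Step 1 — centre the observation: (x - mu) = (2, -3).

Step 2 — invert Sigma. det(Sigma) = 5·15 - (-4)² = 59.
  Sigma^{-1} = (1/det) · [[d, -b], [-b, a]] = [[0.2542, 0.0678],
 [0.0678, 0.0847]].

Step 3 — form the quadratic (x - mu)^T · Sigma^{-1} · (x - mu):
  Sigma^{-1} · (x - mu) = (0.3051, -0.1186).
  (x - mu)^T · [Sigma^{-1} · (x - mu)] = (2)·(0.3051) + (-3)·(-0.1186) = 0.9661.

Step 4 — take square root: d = √(0.9661) ≈ 0.9829.

d(x, mu) = √(0.9661) ≈ 0.9829


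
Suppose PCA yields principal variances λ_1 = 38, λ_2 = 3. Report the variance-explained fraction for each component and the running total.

Step 1 — total variance = trace(Sigma) = Σ λ_i = 38 + 3 = 41.

Step 2 — fraction explained by component i = λ_i / Σ λ:
  PC1: 38/41 = 0.9268
  PC2: 3/41 = 0.0732

Step 3 — cumulative fraction after k components = (λ_1 + ... + λ_k) / Σ λ:
  k = 1: 38/41 = 0.9268
  k = 2: (38 + 3)/41 = 41/41 = 1

Summary (fraction, with percent):

explained: PC1 0.9268 (92.68%), PC2 0.0732 (7.32%);  cumulative: 0.9268, 1


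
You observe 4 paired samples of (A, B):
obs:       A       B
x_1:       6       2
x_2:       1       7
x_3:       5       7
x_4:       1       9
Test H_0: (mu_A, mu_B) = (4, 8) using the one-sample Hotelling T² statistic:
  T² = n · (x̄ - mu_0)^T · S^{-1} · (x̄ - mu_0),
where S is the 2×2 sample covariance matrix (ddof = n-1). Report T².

Step 1 — sample mean vector:
  mean(A) = (6 + 1 + 5 + 1) / 4 = 13/4 = 3.25
  mean(B) = (2 + 7 + 7 + 9) / 4 = 25/4 = 6.25
  x̄ = (3.25, 6.25),  deviation x̄ - mu_0 = (3.25, 6.25) - (4, 8) = (-0.75, -1.75).

Step 2 — sample covariance matrix, S[i,j] = (1/(n-1)) · Σ_k (x_{k,i} - mean_i) · (x_{k,j} - mean_j), divisor n-1 = 3:
  S[A,A] = ((2.75)·(2.75) + (-2.25)·(-2.25) + (1.75)·(1.75) + (-2.25)·(-2.25)) / 3 = 20.75/3 = 6.9167
  S[A,B] = ((2.75)·(-4.25) + (-2.25)·(0.75) + (1.75)·(0.75) + (-2.25)·(2.75)) / 3 = -18.25/3 = -6.0833
  S[B,B] = ((-4.25)·(-4.25) + (0.75)·(0.75) + (0.75)·(0.75) + (2.75)·(2.75)) / 3 = 26.75/3 = 8.9167
  S = [[6.9167, -6.0833],
 [-6.0833, 8.9167]].

Step 3 — invert S. det(S) = 6.9167·8.9167 - (-6.0833)² = 24.6667.
  S^{-1} = (1/det) · [[d, -b], [-b, a]] = [[0.3615, 0.2466],
 [0.2466, 0.2804]].

Step 4 — quadratic form (x̄ - mu_0)^T · S^{-1} · (x̄ - mu_0):
  S^{-1} · (x̄ - mu_0) = (-0.7027, -0.6757),
  (x̄ - mu_0)^T · [...] = (-0.75)·(-0.7027) + (-1.75)·(-0.6757) = 1.7095.

Step 5 — scale by n: T² = 4 · 1.7095 = 6.8378.

T² ≈ 6.8378


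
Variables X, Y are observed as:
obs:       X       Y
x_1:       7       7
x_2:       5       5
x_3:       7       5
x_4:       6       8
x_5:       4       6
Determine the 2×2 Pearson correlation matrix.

Step 1 — column means:
  mean(X) = (7 + 5 + 7 + 6 + 4) / 5 = 29/5 = 5.8
  mean(Y) = (7 + 5 + 5 + 8 + 6) / 5 = 31/5 = 6.2

Step 2 — sample variances and covariances s[i,j] = (1/(n-1)) · Σ_k (x_{k,i} - mean_i) · (x_{k,j} - mean_j), with n-1 = 4:
  s[X,X] = ((1.2)·(1.2) + (-0.8)·(-0.8) + (1.2)·(1.2) + (0.2)·(0.2) + (-1.8)·(-1.8)) / 4 = 6.8/4 = 1.7
  s[X,Y] = ((1.2)·(0.8) + (-0.8)·(-1.2) + (1.2)·(-1.2) + (0.2)·(1.8) + (-1.8)·(-0.2)) / 4 = 1.2/4 = 0.3
  s[Y,Y] = ((0.8)·(0.8) + (-1.2)·(-1.2) + (-1.2)·(-1.2) + (1.8)·(1.8) + (-0.2)·(-0.2)) / 4 = 6.8/4 = 1.7
  Sample standard deviations s_i = √(s[i,i]):
  s(X) = √(1.7) = 1.3038
  s(Y) = √(1.7) = 1.3038

Step 3 — r_{ij} = s_{ij} / (s_i · s_j):
  r[X,X] = 1 (diagonal).
  r[X,Y] = 0.3 / (1.3038 · 1.3038) = 0.3 / 1.7 = 0.1765
  r[Y,Y] = 1 (diagonal).

R is symmetric with unit diagonal. Assembling:

R = [[1, 0.1765],
 [0.1765, 1]]


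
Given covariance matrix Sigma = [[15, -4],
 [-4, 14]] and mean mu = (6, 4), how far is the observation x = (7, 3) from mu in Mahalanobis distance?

Step 1 — centre the observation: (x - mu) = (1, -1).

Step 2 — invert Sigma. det(Sigma) = 15·14 - (-4)² = 194.
  Sigma^{-1} = (1/det) · [[d, -b], [-b, a]] = [[0.0722, 0.0206],
 [0.0206, 0.0773]].

Step 3 — form the quadratic (x - mu)^T · Sigma^{-1} · (x - mu):
  Sigma^{-1} · (x - mu) = (0.0515, -0.0567).
  (x - mu)^T · [Sigma^{-1} · (x - mu)] = (1)·(0.0515) + (-1)·(-0.0567) = 0.1082.

Step 4 — take square root: d = √(0.1082) ≈ 0.329.

d(x, mu) = √(0.1082) ≈ 0.329


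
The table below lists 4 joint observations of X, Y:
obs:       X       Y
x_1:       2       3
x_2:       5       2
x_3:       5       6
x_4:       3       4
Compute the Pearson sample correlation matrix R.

Step 1 — column means:
  mean(X) = (2 + 5 + 5 + 3) / 4 = 15/4 = 3.75
  mean(Y) = (3 + 2 + 6 + 4) / 4 = 15/4 = 3.75

Step 2 — sample variances and covariances s[i,j] = (1/(n-1)) · Σ_k (x_{k,i} - mean_i) · (x_{k,j} - mean_j), with n-1 = 3:
  s[X,X] = ((-1.75)·(-1.75) + (1.25)·(1.25) + (1.25)·(1.25) + (-0.75)·(-0.75)) / 3 = 6.75/3 = 2.25
  s[X,Y] = ((-1.75)·(-0.75) + (1.25)·(-1.75) + (1.25)·(2.25) + (-0.75)·(0.25)) / 3 = 1.75/3 = 0.5833
  s[Y,Y] = ((-0.75)·(-0.75) + (-1.75)·(-1.75) + (2.25)·(2.25) + (0.25)·(0.25)) / 3 = 8.75/3 = 2.9167
  Sample standard deviations s_i = √(s[i,i]):
  s(X) = √(2.25) = 1.5
  s(Y) = √(2.9167) = 1.7078

Step 3 — r_{ij} = s_{ij} / (s_i · s_j):
  r[X,X] = 1 (diagonal).
  r[X,Y] = 0.5833 / (1.5 · 1.7078) = 0.5833 / 2.5617 = 0.2277
  r[Y,Y] = 1 (diagonal).

R is symmetric with unit diagonal. Assembling:

R = [[1, 0.2277],
 [0.2277, 1]]


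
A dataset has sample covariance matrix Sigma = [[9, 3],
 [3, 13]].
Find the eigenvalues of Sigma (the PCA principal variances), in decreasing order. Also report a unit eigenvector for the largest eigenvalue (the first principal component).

Step 1 — characteristic polynomial of 2×2 Sigma:
  det(Sigma - λI) = λ² - trace · λ + det = 0.
  trace = 9 + 13 = 22, det = 9·13 - (3)² = 108.
Step 2 — discriminant:
  Δ = trace² - 4·det = 484 - 432 = 52.
Step 3 — eigenvalues:
  λ = (trace ± √Δ)/2 = (22 ± 7.2111)/2,
  λ_1 = 14.6056,  λ_2 = 7.3944.

Step 4 — unit eigenvector for λ_1: solve (Sigma - λ_1 I)v = 0. First row:
  (9 - 14.6056)·v_x + (3)·v_y = 0, i.e. (-5.6056)·v_x + (3)·v_y = 0,
  so v ∝ (b, λ_1 - a) = (3, 5.6056) = u.
  ||u|| = √((3)² + (5.6056)²) = √(40.4222) ≈ 6.3578,
  v_1 = u/||u|| ≈ (0.4719, 0.8817) (||v_1|| = 1).

λ_1 = 14.6056,  λ_2 = 7.3944;  v_1 ≈ (0.4719, 0.8817)


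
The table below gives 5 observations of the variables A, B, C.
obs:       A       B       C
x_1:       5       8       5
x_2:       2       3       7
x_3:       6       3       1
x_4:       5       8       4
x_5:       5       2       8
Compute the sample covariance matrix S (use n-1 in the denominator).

Step 1 — column means:
  mean(A) = (5 + 2 + 6 + 5 + 5) / 5 = 23/5 = 4.6
  mean(B) = (8 + 3 + 3 + 8 + 2) / 5 = 24/5 = 4.8
  mean(C) = (5 + 7 + 1 + 4 + 8) / 5 = 25/5 = 5

Step 2 — sample covariance S[i,j] = (1/(n-1)) · Σ_k (x_{k,i} - mean_i) · (x_{k,j} - mean_j), with n-1 = 4.
  S[A,A] = ((0.4)·(0.4) + (-2.6)·(-2.6) + (1.4)·(1.4) + (0.4)·(0.4) + (0.4)·(0.4)) / 4 = 9.2/4 = 2.3
  S[A,B] = ((0.4)·(3.2) + (-2.6)·(-1.8) + (1.4)·(-1.8) + (0.4)·(3.2) + (0.4)·(-2.8)) / 4 = 3.6/4 = 0.9
  S[A,C] = ((0.4)·(0) + (-2.6)·(2) + (1.4)·(-4) + (0.4)·(-1) + (0.4)·(3)) / 4 = -10/4 = -2.5
  S[B,B] = ((3.2)·(3.2) + (-1.8)·(-1.8) + (-1.8)·(-1.8) + (3.2)·(3.2) + (-2.8)·(-2.8)) / 4 = 34.8/4 = 8.7
  S[B,C] = ((3.2)·(0) + (-1.8)·(2) + (-1.8)·(-4) + (3.2)·(-1) + (-2.8)·(3)) / 4 = -8/4 = -2
  S[C,C] = ((0)·(0) + (2)·(2) + (-4)·(-4) + (-1)·(-1) + (3)·(3)) / 4 = 30/4 = 7.5

S is symmetric (S[j,i] = S[i,j]). Assembling:

S = [[2.3, 0.9, -2.5],
 [0.9, 8.7, -2],
 [-2.5, -2, 7.5]]


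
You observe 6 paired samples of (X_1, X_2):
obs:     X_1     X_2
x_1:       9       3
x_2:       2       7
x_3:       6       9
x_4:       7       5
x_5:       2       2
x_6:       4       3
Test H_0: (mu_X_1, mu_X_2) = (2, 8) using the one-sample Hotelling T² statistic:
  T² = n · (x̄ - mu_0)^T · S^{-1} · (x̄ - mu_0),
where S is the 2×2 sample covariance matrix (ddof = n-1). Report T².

Step 1 — sample mean vector:
  mean(X_1) = (9 + 2 + 6 + 7 + 2 + 4) / 6 = 30/6 = 5
  mean(X_2) = (3 + 7 + 9 + 5 + 2 + 3) / 6 = 29/6 = 4.8333
  x̄ = (5, 4.8333),  deviation x̄ - mu_0 = (5, 4.8333) - (2, 8) = (3, -3.1667).

Step 2 — sample covariance matrix, S[i,j] = (1/(n-1)) · Σ_k (x_{k,i} - mean_i) · (x_{k,j} - mean_j), divisor n-1 = 5:
  S[X_1,X_1] = ((4)·(4) + (-3)·(-3) + (1)·(1) + (2)·(2) + (-3)·(-3) + (-1)·(-1)) / 5 = 40/5 = 8
  S[X_1,X_2] = ((4)·(-1.8333) + (-3)·(2.1667) + (1)·(4.1667) + (2)·(0.1667) + (-3)·(-2.8333) + (-1)·(-1.8333)) / 5 = 1/5 = 0.2
  S[X_2,X_2] = ((-1.8333)·(-1.8333) + (2.1667)·(2.1667) + (4.1667)·(4.1667) + (0.1667)·(0.1667) + (-2.8333)·(-2.8333) + (-1.8333)·(-1.8333)) / 5 = 36.8333/5 = 7.3667
  S = [[8, 0.2],
 [0.2, 7.3667]].

Step 3 — invert S. det(S) = 8·7.3667 - (0.2)² = 58.8933.
  S^{-1} = (1/det) · [[d, -b], [-b, a]] = [[0.1251, -0.0034],
 [-0.0034, 0.1358]].

Step 4 — quadratic form (x̄ - mu_0)^T · S^{-1} · (x̄ - mu_0):
  S^{-1} · (x̄ - mu_0) = (0.386, -0.4403),
  (x̄ - mu_0)^T · [...] = (3)·(0.386) + (-3.1667)·(-0.4403) = 2.5524.

Step 5 — scale by n: T² = 6 · 2.5524 = 15.3147.

T² ≈ 15.3147


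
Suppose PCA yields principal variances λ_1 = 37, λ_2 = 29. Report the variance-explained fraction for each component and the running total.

Step 1 — total variance = trace(Sigma) = Σ λ_i = 37 + 29 = 66.

Step 2 — fraction explained by component i = λ_i / Σ λ:
  PC1: 37/66 = 0.5606
  PC2: 29/66 = 0.4394

Step 3 — cumulative fraction after k components = (λ_1 + ... + λ_k) / Σ λ:
  k = 1: 37/66 = 0.5606
  k = 2: (37 + 29)/66 = 66/66 = 1

Summary (fraction, with percent):

explained: PC1 0.5606 (56.06%), PC2 0.4394 (43.94%);  cumulative: 0.5606, 1


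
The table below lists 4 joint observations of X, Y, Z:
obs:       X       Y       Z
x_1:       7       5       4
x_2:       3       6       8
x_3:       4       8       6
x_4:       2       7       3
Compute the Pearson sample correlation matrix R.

Step 1 — column means:
  mean(X) = (7 + 3 + 4 + 2) / 4 = 16/4 = 4
  mean(Y) = (5 + 6 + 8 + 7) / 4 = 26/4 = 6.5
  mean(Z) = (4 + 8 + 6 + 3) / 4 = 21/4 = 5.25

Step 2 — sample variances and covariances s[i,j] = (1/(n-1)) · Σ_k (x_{k,i} - mean_i) · (x_{k,j} - mean_j), with n-1 = 3:
  s[X,X] = ((3)·(3) + (-1)·(-1) + (0)·(0) + (-2)·(-2)) / 3 = 14/3 = 4.6667
  s[X,Y] = ((3)·(-1.5) + (-1)·(-0.5) + (0)·(1.5) + (-2)·(0.5)) / 3 = -5/3 = -1.6667
  s[X,Z] = ((3)·(-1.25) + (-1)·(2.75) + (0)·(0.75) + (-2)·(-2.25)) / 3 = -2/3 = -0.6667
  s[Y,Y] = ((-1.5)·(-1.5) + (-0.5)·(-0.5) + (1.5)·(1.5) + (0.5)·(0.5)) / 3 = 5/3 = 1.6667
  s[Y,Z] = ((-1.5)·(-1.25) + (-0.5)·(2.75) + (1.5)·(0.75) + (0.5)·(-2.25)) / 3 = 0.5/3 = 0.1667
  s[Z,Z] = ((-1.25)·(-1.25) + (2.75)·(2.75) + (0.75)·(0.75) + (-2.25)·(-2.25)) / 3 = 14.75/3 = 4.9167
  Sample standard deviations s_i = √(s[i,i]):
  s(X) = √(4.6667) = 2.1602
  s(Y) = √(1.6667) = 1.291
  s(Z) = √(4.9167) = 2.2174

Step 3 — r_{ij} = s_{ij} / (s_i · s_j):
  r[X,X] = 1 (diagonal).
  r[X,Y] = -1.6667 / (2.1602 · 1.291) = -1.6667 / 2.7889 = -0.5976
  r[X,Z] = -0.6667 / (2.1602 · 2.2174) = -0.6667 / 4.79 = -0.1392
  r[Y,Y] = 1 (diagonal).
  r[Y,Z] = 0.1667 / (1.291 · 2.2174) = 0.1667 / 2.8626 = 0.0582
  r[Z,Z] = 1 (diagonal).

R is symmetric with unit diagonal. Assembling:

R = [[1, -0.5976, -0.1392],
 [-0.5976, 1, 0.0582],
 [-0.1392, 0.0582, 1]]


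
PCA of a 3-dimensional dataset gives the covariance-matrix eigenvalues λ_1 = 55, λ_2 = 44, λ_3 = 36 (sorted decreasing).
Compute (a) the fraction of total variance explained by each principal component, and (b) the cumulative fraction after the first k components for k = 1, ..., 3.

Step 1 — total variance = trace(Sigma) = Σ λ_i = 55 + 44 + 36 = 135.

Step 2 — fraction explained by component i = λ_i / Σ λ:
  PC1: 55/135 = 0.4074
  PC2: 44/135 = 0.3259
  PC3: 36/135 = 0.2667

Step 3 — cumulative fraction after k components = (λ_1 + ... + λ_k) / Σ λ:
  k = 1: 55/135 = 0.4074
  k = 2: (55 + 44)/135 = 99/135 = 0.7333
  k = 3: (55 + 44 + 36)/135 = 135/135 = 1

Summary (fraction, with percent):

explained: PC1 0.4074 (40.74%), PC2 0.3259 (32.59%), PC3 0.2667 (26.67%);  cumulative: 0.4074, 0.7333, 1


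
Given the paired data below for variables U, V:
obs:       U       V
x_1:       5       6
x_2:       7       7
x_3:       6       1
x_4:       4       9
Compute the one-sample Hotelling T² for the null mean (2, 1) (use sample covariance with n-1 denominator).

Step 1 — sample mean vector:
  mean(U) = (5 + 7 + 6 + 4) / 4 = 22/4 = 5.5
  mean(V) = (6 + 7 + 1 + 9) / 4 = 23/4 = 5.75
  x̄ = (5.5, 5.75),  deviation x̄ - mu_0 = (5.5, 5.75) - (2, 1) = (3.5, 4.75).

Step 2 — sample covariance matrix, S[i,j] = (1/(n-1)) · Σ_k (x_{k,i} - mean_i) · (x_{k,j} - mean_j), divisor n-1 = 3:
  S[U,U] = ((-0.5)·(-0.5) + (1.5)·(1.5) + (0.5)·(0.5) + (-1.5)·(-1.5)) / 3 = 5/3 = 1.6667
  S[U,V] = ((-0.5)·(0.25) + (1.5)·(1.25) + (0.5)·(-4.75) + (-1.5)·(3.25)) / 3 = -5.5/3 = -1.8333
  S[V,V] = ((0.25)·(0.25) + (1.25)·(1.25) + (-4.75)·(-4.75) + (3.25)·(3.25)) / 3 = 34.75/3 = 11.5833
  S = [[1.6667, -1.8333],
 [-1.8333, 11.5833]].

Step 3 — invert S. det(S) = 1.6667·11.5833 - (-1.8333)² = 15.9444.
  S^{-1} = (1/det) · [[d, -b], [-b, a]] = [[0.7265, 0.115],
 [0.115, 0.1045]].

Step 4 — quadratic form (x̄ - mu_0)^T · S^{-1} · (x̄ - mu_0):
  S^{-1} · (x̄ - mu_0) = (3.0889, 0.899),
  (x̄ - mu_0)^T · [...] = (3.5)·(3.0889) + (4.75)·(0.899) = 15.081.

Step 5 — scale by n: T² = 4 · 15.081 = 60.324.

T² ≈ 60.324


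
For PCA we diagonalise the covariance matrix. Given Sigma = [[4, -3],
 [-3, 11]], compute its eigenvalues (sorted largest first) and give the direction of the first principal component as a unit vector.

Step 1 — characteristic polynomial of 2×2 Sigma:
  det(Sigma - λI) = λ² - trace · λ + det = 0.
  trace = 4 + 11 = 15, det = 4·11 - (-3)² = 35.
Step 2 — discriminant:
  Δ = trace² - 4·det = 225 - 140 = 85.
Step 3 — eigenvalues:
  λ = (trace ± √Δ)/2 = (15 ± 9.2195)/2,
  λ_1 = 12.1098,  λ_2 = 2.8902.

Step 4 — unit eigenvector for λ_1: solve (Sigma - λ_1 I)v = 0. First row:
  (4 - 12.1098)·v_x + (-3)·v_y = 0, i.e. (-8.1098)·v_x + (-3)·v_y = 0,
  so v ∝ (b, λ_1 - a) = (-3, 8.1098); multiply by -1 so the first entry is positive: u = (3, -8.1098).
  ||u|| = √((3)² + (-8.1098)²) = √(74.7684) ≈ 8.6469,
  v_1 = u/||u|| ≈ (0.3469, -0.9379) (||v_1|| = 1).

λ_1 = 12.1098,  λ_2 = 2.8902;  v_1 ≈ (0.3469, -0.9379)


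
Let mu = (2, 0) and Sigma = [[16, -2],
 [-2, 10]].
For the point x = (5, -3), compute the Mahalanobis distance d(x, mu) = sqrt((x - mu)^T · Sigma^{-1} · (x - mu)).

Step 1 — centre the observation: (x - mu) = (3, -3).

Step 2 — invert Sigma. det(Sigma) = 16·10 - (-2)² = 156.
  Sigma^{-1} = (1/det) · [[d, -b], [-b, a]] = [[0.0641, 0.0128],
 [0.0128, 0.1026]].

Step 3 — form the quadratic (x - mu)^T · Sigma^{-1} · (x - mu):
  Sigma^{-1} · (x - mu) = (0.1538, -0.2692).
  (x - mu)^T · [Sigma^{-1} · (x - mu)] = (3)·(0.1538) + (-3)·(-0.2692) = 1.2692.

Step 4 — take square root: d = √(1.2692) ≈ 1.1266.

d(x, mu) = √(1.2692) ≈ 1.1266


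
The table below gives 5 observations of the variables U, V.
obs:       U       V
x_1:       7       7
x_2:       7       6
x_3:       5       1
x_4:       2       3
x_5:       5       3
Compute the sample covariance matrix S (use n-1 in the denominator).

Step 1 — column means:
  mean(U) = (7 + 7 + 5 + 2 + 5) / 5 = 26/5 = 5.2
  mean(V) = (7 + 6 + 1 + 3 + 3) / 5 = 20/5 = 4

Step 2 — sample covariance S[i,j] = (1/(n-1)) · Σ_k (x_{k,i} - mean_i) · (x_{k,j} - mean_j), with n-1 = 4.
  S[U,U] = ((1.8)·(1.8) + (1.8)·(1.8) + (-0.2)·(-0.2) + (-3.2)·(-3.2) + (-0.2)·(-0.2)) / 4 = 16.8/4 = 4.2
  S[U,V] = ((1.8)·(3) + (1.8)·(2) + (-0.2)·(-3) + (-3.2)·(-1) + (-0.2)·(-1)) / 4 = 13/4 = 3.25
  S[V,V] = ((3)·(3) + (2)·(2) + (-3)·(-3) + (-1)·(-1) + (-1)·(-1)) / 4 = 24/4 = 6

S is symmetric (S[j,i] = S[i,j]). Assembling:

S = [[4.2, 3.25],
 [3.25, 6]]


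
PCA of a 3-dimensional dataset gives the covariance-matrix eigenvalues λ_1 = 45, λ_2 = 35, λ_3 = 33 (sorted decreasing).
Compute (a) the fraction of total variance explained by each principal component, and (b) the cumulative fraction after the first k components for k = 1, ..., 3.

Step 1 — total variance = trace(Sigma) = Σ λ_i = 45 + 35 + 33 = 113.

Step 2 — fraction explained by component i = λ_i / Σ λ:
  PC1: 45/113 = 0.3982
  PC2: 35/113 = 0.3097
  PC3: 33/113 = 0.292

Step 3 — cumulative fraction after k components = (λ_1 + ... + λ_k) / Σ λ:
  k = 1: 45/113 = 0.3982
  k = 2: (45 + 35)/113 = 80/113 = 0.708
  k = 3: (45 + 35 + 33)/113 = 113/113 = 1

Summary (fraction, with percent):

explained: PC1 0.3982 (39.82%), PC2 0.3097 (30.97%), PC3 0.292 (29.2%);  cumulative: 0.3982, 0.708, 1


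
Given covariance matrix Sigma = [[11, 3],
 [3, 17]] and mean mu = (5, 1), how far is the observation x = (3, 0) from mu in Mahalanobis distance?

Step 1 — centre the observation: (x - mu) = (-2, -1).

Step 2 — invert Sigma. det(Sigma) = 11·17 - (3)² = 178.
  Sigma^{-1} = (1/det) · [[d, -b], [-b, a]] = [[0.0955, -0.0169],
 [-0.0169, 0.0618]].

Step 3 — form the quadratic (x - mu)^T · Sigma^{-1} · (x - mu):
  Sigma^{-1} · (x - mu) = (-0.1742, -0.0281).
  (x - mu)^T · [Sigma^{-1} · (x - mu)] = (-2)·(-0.1742) + (-1)·(-0.0281) = 0.3764.

Step 4 — take square root: d = √(0.3764) ≈ 0.6135.

d(x, mu) = √(0.3764) ≈ 0.6135


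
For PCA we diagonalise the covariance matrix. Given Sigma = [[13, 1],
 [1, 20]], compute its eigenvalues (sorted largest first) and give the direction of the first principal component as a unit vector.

Step 1 — characteristic polynomial of 2×2 Sigma:
  det(Sigma - λI) = λ² - trace · λ + det = 0.
  trace = 13 + 20 = 33, det = 13·20 - (1)² = 259.
Step 2 — discriminant:
  Δ = trace² - 4·det = 1089 - 1036 = 53.
Step 3 — eigenvalues:
  λ = (trace ± √Δ)/2 = (33 ± 7.2801)/2,
  λ_1 = 20.1401,  λ_2 = 12.8599.

Step 4 — unit eigenvector for λ_1: solve (Sigma - λ_1 I)v = 0. First row:
  (13 - 20.1401)·v_x + (1)·v_y = 0, i.e. (-7.1401)·v_x + (1)·v_y = 0,
  so v ∝ (b, λ_1 - a) = (1, 7.1401) = u.
  ||u|| = √((1)² + (7.1401)²) = √(51.9804) ≈ 7.2097,
  v_1 = u/||u|| ≈ (0.1387, 0.9903) (||v_1|| = 1).

λ_1 = 20.1401,  λ_2 = 12.8599;  v_1 ≈ (0.1387, 0.9903)


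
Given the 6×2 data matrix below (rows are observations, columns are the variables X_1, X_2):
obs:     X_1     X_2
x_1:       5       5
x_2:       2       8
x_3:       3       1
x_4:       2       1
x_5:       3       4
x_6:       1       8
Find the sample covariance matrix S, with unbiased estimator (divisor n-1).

Step 1 — column means:
  mean(X_1) = (5 + 2 + 3 + 2 + 3 + 1) / 6 = 16/6 = 2.6667
  mean(X_2) = (5 + 8 + 1 + 1 + 4 + 8) / 6 = 27/6 = 4.5

Step 2 — sample covariance S[i,j] = (1/(n-1)) · Σ_k (x_{k,i} - mean_i) · (x_{k,j} - mean_j), with n-1 = 5.
  S[X_1,X_1] = ((2.3333)·(2.3333) + (-0.6667)·(-0.6667) + (0.3333)·(0.3333) + (-0.6667)·(-0.6667) + (0.3333)·(0.3333) + (-1.6667)·(-1.6667)) / 5 = 9.3333/5 = 1.8667
  S[X_1,X_2] = ((2.3333)·(0.5) + (-0.6667)·(3.5) + (0.3333)·(-3.5) + (-0.6667)·(-3.5) + (0.3333)·(-0.5) + (-1.6667)·(3.5)) / 5 = -6/5 = -1.2
  S[X_2,X_2] = ((0.5)·(0.5) + (3.5)·(3.5) + (-3.5)·(-3.5) + (-3.5)·(-3.5) + (-0.5)·(-0.5) + (3.5)·(3.5)) / 5 = 49.5/5 = 9.9

S is symmetric (S[j,i] = S[i,j]). Assembling:

S = [[1.8667, -1.2],
 [-1.2, 9.9]]


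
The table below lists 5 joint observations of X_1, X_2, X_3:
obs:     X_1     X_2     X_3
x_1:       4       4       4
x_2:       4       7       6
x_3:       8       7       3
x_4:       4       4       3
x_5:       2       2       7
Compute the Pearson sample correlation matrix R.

Step 1 — column means:
  mean(X_1) = (4 + 4 + 8 + 4 + 2) / 5 = 22/5 = 4.4
  mean(X_2) = (4 + 7 + 7 + 4 + 2) / 5 = 24/5 = 4.8
  mean(X_3) = (4 + 6 + 3 + 3 + 7) / 5 = 23/5 = 4.6

Step 2 — sample variances and covariances s[i,j] = (1/(n-1)) · Σ_k (x_{k,i} - mean_i) · (x_{k,j} - mean_j), with n-1 = 4:
  s[X_1,X_1] = ((-0.4)·(-0.4) + (-0.4)·(-0.4) + (3.6)·(3.6) + (-0.4)·(-0.4) + (-2.4)·(-2.4)) / 4 = 19.2/4 = 4.8
  s[X_1,X_2] = ((-0.4)·(-0.8) + (-0.4)·(2.2) + (3.6)·(2.2) + (-0.4)·(-0.8) + (-2.4)·(-2.8)) / 4 = 14.4/4 = 3.6
  s[X_1,X_3] = ((-0.4)·(-0.6) + (-0.4)·(1.4) + (3.6)·(-1.6) + (-0.4)·(-1.6) + (-2.4)·(2.4)) / 4 = -11.2/4 = -2.8
  s[X_2,X_2] = ((-0.8)·(-0.8) + (2.2)·(2.2) + (2.2)·(2.2) + (-0.8)·(-0.8) + (-2.8)·(-2.8)) / 4 = 18.8/4 = 4.7
  s[X_2,X_3] = ((-0.8)·(-0.6) + (2.2)·(1.4) + (2.2)·(-1.6) + (-0.8)·(-1.6) + (-2.8)·(2.4)) / 4 = -5.4/4 = -1.35
  s[X_3,X_3] = ((-0.6)·(-0.6) + (1.4)·(1.4) + (-1.6)·(-1.6) + (-1.6)·(-1.6) + (2.4)·(2.4)) / 4 = 13.2/4 = 3.3
  Sample standard deviations s_i = √(s[i,i]):
  s(X_1) = √(4.8) = 2.1909
  s(X_2) = √(4.7) = 2.1679
  s(X_3) = √(3.3) = 1.8166

Step 3 — r_{ij} = s_{ij} / (s_i · s_j):
  r[X_1,X_1] = 1 (diagonal).
  r[X_1,X_2] = 3.6 / (2.1909 · 2.1679) = 3.6 / 4.7497 = 0.7579
  r[X_1,X_3] = -2.8 / (2.1909 · 1.8166) = -2.8 / 3.9799 = -0.7035
  r[X_2,X_2] = 1 (diagonal).
  r[X_2,X_3] = -1.35 / (2.1679 · 1.8166) = -1.35 / 3.9383 = -0.3428
  r[X_3,X_3] = 1 (diagonal).

R is symmetric with unit diagonal. Assembling:

R = [[1, 0.7579, -0.7035],
 [0.7579, 1, -0.3428],
 [-0.7035, -0.3428, 1]]


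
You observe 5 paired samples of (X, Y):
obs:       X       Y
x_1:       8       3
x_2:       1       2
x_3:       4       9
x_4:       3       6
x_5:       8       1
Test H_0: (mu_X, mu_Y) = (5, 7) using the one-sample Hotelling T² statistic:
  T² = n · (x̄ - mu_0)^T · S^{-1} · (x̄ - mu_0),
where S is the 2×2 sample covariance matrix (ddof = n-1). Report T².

Step 1 — sample mean vector:
  mean(X) = (8 + 1 + 4 + 3 + 8) / 5 = 24/5 = 4.8
  mean(Y) = (3 + 2 + 9 + 6 + 1) / 5 = 21/5 = 4.2
  x̄ = (4.8, 4.2),  deviation x̄ - mu_0 = (4.8, 4.2) - (5, 7) = (-0.2, -2.8).

Step 2 — sample covariance matrix, S[i,j] = (1/(n-1)) · Σ_k (x_{k,i} - mean_i) · (x_{k,j} - mean_j), divisor n-1 = 4:
  S[X,X] = ((3.2)·(3.2) + (-3.8)·(-3.8) + (-0.8)·(-0.8) + (-1.8)·(-1.8) + (3.2)·(3.2)) / 4 = 38.8/4 = 9.7
  S[X,Y] = ((3.2)·(-1.2) + (-3.8)·(-2.2) + (-0.8)·(4.8) + (-1.8)·(1.8) + (3.2)·(-3.2)) / 4 = -12.8/4 = -3.2
  S[Y,Y] = ((-1.2)·(-1.2) + (-2.2)·(-2.2) + (4.8)·(4.8) + (1.8)·(1.8) + (-3.2)·(-3.2)) / 4 = 42.8/4 = 10.7
  S = [[9.7, -3.2],
 [-3.2, 10.7]].

Step 3 — invert S. det(S) = 9.7·10.7 - (-3.2)² = 93.55.
  S^{-1} = (1/det) · [[d, -b], [-b, a]] = [[0.1144, 0.0342],
 [0.0342, 0.1037]].

Step 4 — quadratic form (x̄ - mu_0)^T · S^{-1} · (x̄ - mu_0):
  S^{-1} · (x̄ - mu_0) = (-0.1187, -0.2972),
  (x̄ - mu_0)^T · [...] = (-0.2)·(-0.1187) + (-2.8)·(-0.2972) = 0.8558.

Step 5 — scale by n: T² = 5 · 0.8558 = 4.279.

T² ≈ 4.279


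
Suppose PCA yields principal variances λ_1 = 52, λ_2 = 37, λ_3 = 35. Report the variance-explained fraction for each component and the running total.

Step 1 — total variance = trace(Sigma) = Σ λ_i = 52 + 37 + 35 = 124.

Step 2 — fraction explained by component i = λ_i / Σ λ:
  PC1: 52/124 = 0.4194
  PC2: 37/124 = 0.2984
  PC3: 35/124 = 0.2823

Step 3 — cumulative fraction after k components = (λ_1 + ... + λ_k) / Σ λ:
  k = 1: 52/124 = 0.4194
  k = 2: (52 + 37)/124 = 89/124 = 0.7177
  k = 3: (52 + 37 + 35)/124 = 124/124 = 1

Summary (fraction, with percent):

explained: PC1 0.4194 (41.94%), PC2 0.2984 (29.84%), PC3 0.2823 (28.23%);  cumulative: 0.4194, 0.7177, 1


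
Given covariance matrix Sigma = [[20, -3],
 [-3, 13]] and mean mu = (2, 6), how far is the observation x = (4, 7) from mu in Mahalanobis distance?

Step 1 — centre the observation: (x - mu) = (2, 1).

Step 2 — invert Sigma. det(Sigma) = 20·13 - (-3)² = 251.
  Sigma^{-1} = (1/det) · [[d, -b], [-b, a]] = [[0.0518, 0.012],
 [0.012, 0.0797]].

Step 3 — form the quadratic (x - mu)^T · Sigma^{-1} · (x - mu):
  Sigma^{-1} · (x - mu) = (0.1155, 0.1036).
  (x - mu)^T · [Sigma^{-1} · (x - mu)] = (2)·(0.1155) + (1)·(0.1036) = 0.3347.

Step 4 — take square root: d = √(0.3347) ≈ 0.5785.

d(x, mu) = √(0.3347) ≈ 0.5785


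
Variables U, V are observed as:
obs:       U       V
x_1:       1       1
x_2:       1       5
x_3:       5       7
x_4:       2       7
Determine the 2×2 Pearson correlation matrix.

Step 1 — column means:
  mean(U) = (1 + 1 + 5 + 2) / 4 = 9/4 = 2.25
  mean(V) = (1 + 5 + 7 + 7) / 4 = 20/4 = 5

Step 2 — sample variances and covariances s[i,j] = (1/(n-1)) · Σ_k (x_{k,i} - mean_i) · (x_{k,j} - mean_j), with n-1 = 3:
  s[U,U] = ((-1.25)·(-1.25) + (-1.25)·(-1.25) + (2.75)·(2.75) + (-0.25)·(-0.25)) / 3 = 10.75/3 = 3.5833
  s[U,V] = ((-1.25)·(-4) + (-1.25)·(0) + (2.75)·(2) + (-0.25)·(2)) / 3 = 10/3 = 3.3333
  s[V,V] = ((-4)·(-4) + (0)·(0) + (2)·(2) + (2)·(2)) / 3 = 24/3 = 8
  Sample standard deviations s_i = √(s[i,i]):
  s(U) = √(3.5833) = 1.893
  s(V) = √(8) = 2.8284

Step 3 — r_{ij} = s_{ij} / (s_i · s_j):
  r[U,U] = 1 (diagonal).
  r[U,V] = 3.3333 / (1.893 · 2.8284) = 3.3333 / 5.3541 = 0.6226
  r[V,V] = 1 (diagonal).

R is symmetric with unit diagonal. Assembling:

R = [[1, 0.6226],
 [0.6226, 1]]


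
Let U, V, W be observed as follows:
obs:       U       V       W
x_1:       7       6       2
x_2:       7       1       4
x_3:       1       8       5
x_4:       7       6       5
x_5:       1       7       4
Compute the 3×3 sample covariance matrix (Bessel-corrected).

Step 1 — column means:
  mean(U) = (7 + 7 + 1 + 7 + 1) / 5 = 23/5 = 4.6
  mean(V) = (6 + 1 + 8 + 6 + 7) / 5 = 28/5 = 5.6
  mean(W) = (2 + 4 + 5 + 5 + 4) / 5 = 20/5 = 4

Step 2 — sample covariance S[i,j] = (1/(n-1)) · Σ_k (x_{k,i} - mean_i) · (x_{k,j} - mean_j), with n-1 = 4.
  S[U,U] = ((2.4)·(2.4) + (2.4)·(2.4) + (-3.6)·(-3.6) + (2.4)·(2.4) + (-3.6)·(-3.6)) / 4 = 43.2/4 = 10.8
  S[U,V] = ((2.4)·(0.4) + (2.4)·(-4.6) + (-3.6)·(2.4) + (2.4)·(0.4) + (-3.6)·(1.4)) / 4 = -22.8/4 = -5.7
  S[U,W] = ((2.4)·(-2) + (2.4)·(0) + (-3.6)·(1) + (2.4)·(1) + (-3.6)·(0)) / 4 = -6/4 = -1.5
  S[V,V] = ((0.4)·(0.4) + (-4.6)·(-4.6) + (2.4)·(2.4) + (0.4)·(0.4) + (1.4)·(1.4)) / 4 = 29.2/4 = 7.3
  S[V,W] = ((0.4)·(-2) + (-4.6)·(0) + (2.4)·(1) + (0.4)·(1) + (1.4)·(0)) / 4 = 2/4 = 0.5
  S[W,W] = ((-2)·(-2) + (0)·(0) + (1)·(1) + (1)·(1) + (0)·(0)) / 4 = 6/4 = 1.5

S is symmetric (S[j,i] = S[i,j]). Assembling:

S = [[10.8, -5.7, -1.5],
 [-5.7, 7.3, 0.5],
 [-1.5, 0.5, 1.5]]


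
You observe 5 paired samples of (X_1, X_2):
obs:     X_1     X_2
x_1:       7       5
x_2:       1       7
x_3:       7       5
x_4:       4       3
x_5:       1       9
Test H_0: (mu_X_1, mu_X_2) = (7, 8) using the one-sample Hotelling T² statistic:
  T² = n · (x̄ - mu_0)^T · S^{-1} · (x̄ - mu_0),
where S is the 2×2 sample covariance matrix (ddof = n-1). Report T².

Step 1 — sample mean vector:
  mean(X_1) = (7 + 1 + 7 + 4 + 1) / 5 = 20/5 = 4
  mean(X_2) = (5 + 7 + 5 + 3 + 9) / 5 = 29/5 = 5.8
  x̄ = (4, 5.8),  deviation x̄ - mu_0 = (4, 5.8) - (7, 8) = (-3, -2.2).

Step 2 — sample covariance matrix, S[i,j] = (1/(n-1)) · Σ_k (x_{k,i} - mean_i) · (x_{k,j} - mean_j), divisor n-1 = 4:
  S[X_1,X_1] = ((3)·(3) + (-3)·(-3) + (3)·(3) + (0)·(0) + (-3)·(-3)) / 4 = 36/4 = 9
  S[X_1,X_2] = ((3)·(-0.8) + (-3)·(1.2) + (3)·(-0.8) + (0)·(-2.8) + (-3)·(3.2)) / 4 = -18/4 = -4.5
  S[X_2,X_2] = ((-0.8)·(-0.8) + (1.2)·(1.2) + (-0.8)·(-0.8) + (-2.8)·(-2.8) + (3.2)·(3.2)) / 4 = 20.8/4 = 5.2
  S = [[9, -4.5],
 [-4.5, 5.2]].

Step 3 — invert S. det(S) = 9·5.2 - (-4.5)² = 26.55.
  S^{-1} = (1/det) · [[d, -b], [-b, a]] = [[0.1959, 0.1695],
 [0.1695, 0.339]].

Step 4 — quadratic form (x̄ - mu_0)^T · S^{-1} · (x̄ - mu_0):
  S^{-1} · (x̄ - mu_0) = (-0.9605, -1.2542),
  (x̄ - mu_0)^T · [...] = (-3)·(-0.9605) + (-2.2)·(-1.2542) = 5.6407.

Step 5 — scale by n: T² = 5 · 5.6407 = 28.2034.

T² ≈ 28.2034


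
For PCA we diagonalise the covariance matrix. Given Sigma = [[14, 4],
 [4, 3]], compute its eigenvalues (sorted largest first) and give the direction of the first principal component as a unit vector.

Step 1 — characteristic polynomial of 2×2 Sigma:
  det(Sigma - λI) = λ² - trace · λ + det = 0.
  trace = 14 + 3 = 17, det = 14·3 - (4)² = 26.
Step 2 — discriminant:
  Δ = trace² - 4·det = 289 - 104 = 185.
Step 3 — eigenvalues:
  λ = (trace ± √Δ)/2 = (17 ± 13.6015)/2,
  λ_1 = 15.3007,  λ_2 = 1.6993.

Step 4 — unit eigenvector for λ_1: solve (Sigma - λ_1 I)v = 0. First row:
  (14 - 15.3007)·v_x + (4)·v_y = 0, i.e. (-1.3007)·v_x + (4)·v_y = 0,
  so v ∝ (b, λ_1 - a) = (4, 1.3007) = u.
  ||u|| = √((4)² + (1.3007)²) = √(17.6919) ≈ 4.2062,
  v_1 = u/||u|| ≈ (0.951, 0.3092) (||v_1|| = 1).

λ_1 = 15.3007,  λ_2 = 1.6993;  v_1 ≈ (0.951, 0.3092)


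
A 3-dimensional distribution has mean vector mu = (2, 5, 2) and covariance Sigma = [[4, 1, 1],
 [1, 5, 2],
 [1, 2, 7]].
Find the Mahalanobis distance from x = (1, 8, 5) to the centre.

Step 1 — centre the observation: (x - mu) = (-1, 3, 3).

Step 2 — invert Sigma (cofactor / det for 3×3, or solve directly):
  Sigma^{-1} = [[0.2672, -0.0431, -0.0259],
 [-0.0431, 0.2328, -0.0603],
 [-0.0259, -0.0603, 0.1638]].

Step 3 — form the quadratic (x - mu)^T · Sigma^{-1} · (x - mu):
  Sigma^{-1} · (x - mu) = (-0.4741, 0.5603, 0.3362).
  (x - mu)^T · [Sigma^{-1} · (x - mu)] = (-1)·(-0.4741) + (3)·(0.5603) + (3)·(0.3362) = 3.1638.

Step 4 — take square root: d = √(3.1638) ≈ 1.7787.

d(x, mu) = √(3.1638) ≈ 1.7787


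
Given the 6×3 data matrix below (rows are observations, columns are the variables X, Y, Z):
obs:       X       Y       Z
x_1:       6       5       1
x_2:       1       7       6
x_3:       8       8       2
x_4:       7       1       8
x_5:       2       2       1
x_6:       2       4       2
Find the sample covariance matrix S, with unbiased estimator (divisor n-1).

Step 1 — column means:
  mean(X) = (6 + 1 + 8 + 7 + 2 + 2) / 6 = 26/6 = 4.3333
  mean(Y) = (5 + 7 + 8 + 1 + 2 + 4) / 6 = 27/6 = 4.5
  mean(Z) = (1 + 6 + 2 + 8 + 1 + 2) / 6 = 20/6 = 3.3333

Step 2 — sample covariance S[i,j] = (1/(n-1)) · Σ_k (x_{k,i} - mean_i) · (x_{k,j} - mean_j), with n-1 = 5.
  S[X,X] = ((1.6667)·(1.6667) + (-3.3333)·(-3.3333) + (3.6667)·(3.6667) + (2.6667)·(2.6667) + (-2.3333)·(-2.3333) + (-2.3333)·(-2.3333)) / 5 = 45.3333/5 = 9.0667
  S[X,Y] = ((1.6667)·(0.5) + (-3.3333)·(2.5) + (3.6667)·(3.5) + (2.6667)·(-3.5) + (-2.3333)·(-2.5) + (-2.3333)·(-0.5)) / 5 = 3/5 = 0.6
  S[X,Z] = ((1.6667)·(-2.3333) + (-3.3333)·(2.6667) + (3.6667)·(-1.3333) + (2.6667)·(4.6667) + (-2.3333)·(-2.3333) + (-2.3333)·(-1.3333)) / 5 = 3.3333/5 = 0.6667
  S[Y,Y] = ((0.5)·(0.5) + (2.5)·(2.5) + (3.5)·(3.5) + (-3.5)·(-3.5) + (-2.5)·(-2.5) + (-0.5)·(-0.5)) / 5 = 37.5/5 = 7.5
  S[Y,Z] = ((0.5)·(-2.3333) + (2.5)·(2.6667) + (3.5)·(-1.3333) + (-3.5)·(4.6667) + (-2.5)·(-2.3333) + (-0.5)·(-1.3333)) / 5 = -9/5 = -1.8
  S[Z,Z] = ((-2.3333)·(-2.3333) + (2.6667)·(2.6667) + (-1.3333)·(-1.3333) + (4.6667)·(4.6667) + (-2.3333)·(-2.3333) + (-1.3333)·(-1.3333)) / 5 = 43.3333/5 = 8.6667

S is symmetric (S[j,i] = S[i,j]). Assembling:

S = [[9.0667, 0.6, 0.6667],
 [0.6, 7.5, -1.8],
 [0.6667, -1.8, 8.6667]]


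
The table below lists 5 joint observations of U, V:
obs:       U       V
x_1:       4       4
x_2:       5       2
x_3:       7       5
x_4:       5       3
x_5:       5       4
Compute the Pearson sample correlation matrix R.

Step 1 — column means:
  mean(U) = (4 + 5 + 7 + 5 + 5) / 5 = 26/5 = 5.2
  mean(V) = (4 + 2 + 5 + 3 + 4) / 5 = 18/5 = 3.6

Step 2 — sample variances and covariances s[i,j] = (1/(n-1)) · Σ_k (x_{k,i} - mean_i) · (x_{k,j} - mean_j), with n-1 = 4:
  s[U,U] = ((-1.2)·(-1.2) + (-0.2)·(-0.2) + (1.8)·(1.8) + (-0.2)·(-0.2) + (-0.2)·(-0.2)) / 4 = 4.8/4 = 1.2
  s[U,V] = ((-1.2)·(0.4) + (-0.2)·(-1.6) + (1.8)·(1.4) + (-0.2)·(-0.6) + (-0.2)·(0.4)) / 4 = 2.4/4 = 0.6
  s[V,V] = ((0.4)·(0.4) + (-1.6)·(-1.6) + (1.4)·(1.4) + (-0.6)·(-0.6) + (0.4)·(0.4)) / 4 = 5.2/4 = 1.3
  Sample standard deviations s_i = √(s[i,i]):
  s(U) = √(1.2) = 1.0954
  s(V) = √(1.3) = 1.1402

Step 3 — r_{ij} = s_{ij} / (s_i · s_j):
  r[U,U] = 1 (diagonal).
  r[U,V] = 0.6 / (1.0954 · 1.1402) = 0.6 / 1.249 = 0.4804
  r[V,V] = 1 (diagonal).

R is symmetric with unit diagonal. Assembling:

R = [[1, 0.4804],
 [0.4804, 1]]


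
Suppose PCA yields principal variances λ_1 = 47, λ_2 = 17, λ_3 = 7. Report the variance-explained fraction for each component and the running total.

Step 1 — total variance = trace(Sigma) = Σ λ_i = 47 + 17 + 7 = 71.

Step 2 — fraction explained by component i = λ_i / Σ λ:
  PC1: 47/71 = 0.662
  PC2: 17/71 = 0.2394
  PC3: 7/71 = 0.0986

Step 3 — cumulative fraction after k components = (λ_1 + ... + λ_k) / Σ λ:
  k = 1: 47/71 = 0.662
  k = 2: (47 + 17)/71 = 64/71 = 0.9014
  k = 3: (47 + 17 + 7)/71 = 71/71 = 1

Summary (fraction, with percent):

explained: PC1 0.662 (66.2%), PC2 0.2394 (23.94%), PC3 0.0986 (9.86%);  cumulative: 0.662, 0.9014, 1


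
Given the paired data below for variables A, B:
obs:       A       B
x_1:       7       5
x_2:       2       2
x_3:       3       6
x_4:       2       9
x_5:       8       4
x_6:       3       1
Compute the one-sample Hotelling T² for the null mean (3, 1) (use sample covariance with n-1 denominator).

Step 1 — sample mean vector:
  mean(A) = (7 + 2 + 3 + 2 + 8 + 3) / 6 = 25/6 = 4.1667
  mean(B) = (5 + 2 + 6 + 9 + 4 + 1) / 6 = 27/6 = 4.5
  x̄ = (4.1667, 4.5),  deviation x̄ - mu_0 = (4.1667, 4.5) - (3, 1) = (1.1667, 3.5).

Step 2 — sample covariance matrix, S[i,j] = (1/(n-1)) · Σ_k (x_{k,i} - mean_i) · (x_{k,j} - mean_j), divisor n-1 = 5:
  S[A,A] = ((2.8333)·(2.8333) + (-2.1667)·(-2.1667) + (-1.1667)·(-1.1667) + (-2.1667)·(-2.1667) + (3.8333)·(3.8333) + (-1.1667)·(-1.1667)) / 5 = 34.8333/5 = 6.9667
  S[A,B] = ((2.8333)·(0.5) + (-2.1667)·(-2.5) + (-1.1667)·(1.5) + (-2.1667)·(4.5) + (3.8333)·(-0.5) + (-1.1667)·(-3.5)) / 5 = -2.5/5 = -0.5
  S[B,B] = ((0.5)·(0.5) + (-2.5)·(-2.5) + (1.5)·(1.5) + (4.5)·(4.5) + (-0.5)·(-0.5) + (-3.5)·(-3.5)) / 5 = 41.5/5 = 8.3
  S = [[6.9667, -0.5],
 [-0.5, 8.3]].

Step 3 — invert S. det(S) = 6.9667·8.3 - (-0.5)² = 57.5733.
  S^{-1} = (1/det) · [[d, -b], [-b, a]] = [[0.1442, 0.0087],
 [0.0087, 0.121]].

Step 4 — quadratic form (x̄ - mu_0)^T · S^{-1} · (x̄ - mu_0):
  S^{-1} · (x̄ - mu_0) = (0.1986, 0.4336),
  (x̄ - mu_0)^T · [...] = (1.1667)·(0.1986) + (3.5)·(0.4336) = 1.7495.

Step 5 — scale by n: T² = 6 · 1.7495 = 10.4968.

T² ≈ 10.4968
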